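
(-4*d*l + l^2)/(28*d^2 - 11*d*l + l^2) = -l/(7*d - l)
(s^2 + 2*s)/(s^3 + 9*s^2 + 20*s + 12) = s/(s^2 + 7*s + 6)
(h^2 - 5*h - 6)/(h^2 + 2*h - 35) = (h^2 - 5*h - 6)/(h^2 + 2*h - 35)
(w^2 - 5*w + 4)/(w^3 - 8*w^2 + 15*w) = (w^2 - 5*w + 4)/(w*(w^2 - 8*w + 15))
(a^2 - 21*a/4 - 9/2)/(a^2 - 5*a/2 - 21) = (4*a + 3)/(2*(2*a + 7))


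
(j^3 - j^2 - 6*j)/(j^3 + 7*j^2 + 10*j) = (j - 3)/(j + 5)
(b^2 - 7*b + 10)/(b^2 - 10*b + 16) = (b - 5)/(b - 8)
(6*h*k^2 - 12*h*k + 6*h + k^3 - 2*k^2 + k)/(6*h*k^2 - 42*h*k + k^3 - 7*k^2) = (k^2 - 2*k + 1)/(k*(k - 7))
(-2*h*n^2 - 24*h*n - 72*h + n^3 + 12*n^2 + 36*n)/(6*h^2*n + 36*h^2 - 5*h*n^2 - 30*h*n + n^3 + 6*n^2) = (-n - 6)/(3*h - n)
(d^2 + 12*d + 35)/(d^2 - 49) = (d + 5)/(d - 7)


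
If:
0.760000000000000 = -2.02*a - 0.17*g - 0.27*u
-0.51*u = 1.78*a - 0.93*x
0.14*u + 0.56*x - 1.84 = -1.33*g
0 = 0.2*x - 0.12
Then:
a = -1.08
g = 0.62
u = 4.85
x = 0.60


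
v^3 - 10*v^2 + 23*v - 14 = (v - 7)*(v - 2)*(v - 1)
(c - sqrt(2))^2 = c^2 - 2*sqrt(2)*c + 2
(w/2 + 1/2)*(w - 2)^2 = w^3/2 - 3*w^2/2 + 2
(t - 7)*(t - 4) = t^2 - 11*t + 28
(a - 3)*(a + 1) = a^2 - 2*a - 3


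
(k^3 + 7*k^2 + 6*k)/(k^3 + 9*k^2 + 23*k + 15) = k*(k + 6)/(k^2 + 8*k + 15)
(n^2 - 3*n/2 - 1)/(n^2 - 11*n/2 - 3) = (n - 2)/(n - 6)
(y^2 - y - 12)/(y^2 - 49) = (y^2 - y - 12)/(y^2 - 49)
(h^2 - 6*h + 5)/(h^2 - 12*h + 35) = (h - 1)/(h - 7)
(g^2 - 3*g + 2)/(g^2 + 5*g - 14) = (g - 1)/(g + 7)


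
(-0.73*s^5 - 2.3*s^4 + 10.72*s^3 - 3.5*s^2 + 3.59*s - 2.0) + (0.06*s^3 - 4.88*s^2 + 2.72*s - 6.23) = -0.73*s^5 - 2.3*s^4 + 10.78*s^3 - 8.38*s^2 + 6.31*s - 8.23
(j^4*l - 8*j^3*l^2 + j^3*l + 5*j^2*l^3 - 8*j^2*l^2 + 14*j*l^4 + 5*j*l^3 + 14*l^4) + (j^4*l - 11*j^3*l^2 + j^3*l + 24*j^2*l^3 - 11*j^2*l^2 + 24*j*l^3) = 2*j^4*l - 19*j^3*l^2 + 2*j^3*l + 29*j^2*l^3 - 19*j^2*l^2 + 14*j*l^4 + 29*j*l^3 + 14*l^4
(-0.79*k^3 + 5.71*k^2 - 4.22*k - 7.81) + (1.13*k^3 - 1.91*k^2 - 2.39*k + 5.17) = 0.34*k^3 + 3.8*k^2 - 6.61*k - 2.64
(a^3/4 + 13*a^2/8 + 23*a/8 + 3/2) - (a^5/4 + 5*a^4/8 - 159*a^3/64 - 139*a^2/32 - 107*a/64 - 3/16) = -a^5/4 - 5*a^4/8 + 175*a^3/64 + 191*a^2/32 + 291*a/64 + 27/16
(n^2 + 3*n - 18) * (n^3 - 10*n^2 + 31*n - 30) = n^5 - 7*n^4 - 17*n^3 + 243*n^2 - 648*n + 540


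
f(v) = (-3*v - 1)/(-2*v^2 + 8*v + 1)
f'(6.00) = -0.44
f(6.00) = 0.83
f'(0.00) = 5.00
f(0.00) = -1.00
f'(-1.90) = -0.02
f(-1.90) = -0.22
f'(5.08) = -1.71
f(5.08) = 1.63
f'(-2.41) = -0.02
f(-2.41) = -0.21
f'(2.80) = -0.89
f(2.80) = -1.22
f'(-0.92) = 0.06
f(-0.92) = -0.22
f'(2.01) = -0.34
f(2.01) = -0.78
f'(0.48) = 0.09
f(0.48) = -0.56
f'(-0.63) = 0.22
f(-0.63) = -0.18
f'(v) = (-3*v - 1)*(4*v - 8)/(-2*v^2 + 8*v + 1)^2 - 3/(-2*v^2 + 8*v + 1) = (-6*v^2 - 4*v + 5)/(4*v^4 - 32*v^3 + 60*v^2 + 16*v + 1)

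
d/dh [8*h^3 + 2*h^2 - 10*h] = 24*h^2 + 4*h - 10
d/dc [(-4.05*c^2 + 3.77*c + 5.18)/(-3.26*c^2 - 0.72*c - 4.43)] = (15.2062*c^2 + 69.6566*c - 12.9715)/(10.6276*c^4 + 4.6944*c^3 + 29.402*c^2 + 6.3792*c + 19.6249)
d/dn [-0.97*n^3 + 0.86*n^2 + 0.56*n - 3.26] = -2.91*n^2 + 1.72*n + 0.56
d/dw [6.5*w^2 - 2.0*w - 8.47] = 13.0*w - 2.0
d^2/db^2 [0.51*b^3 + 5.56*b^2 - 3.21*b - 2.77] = 3.06*b + 11.12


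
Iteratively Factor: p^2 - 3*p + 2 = (p - 2)*(p - 1)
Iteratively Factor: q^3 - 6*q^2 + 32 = (q - 4)*(q^2 - 2*q - 8) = (q - 4)^2*(q + 2)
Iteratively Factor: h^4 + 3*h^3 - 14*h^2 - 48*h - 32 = (h - 4)*(h^3 + 7*h^2 + 14*h + 8) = (h - 4)*(h + 1)*(h^2 + 6*h + 8) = (h - 4)*(h + 1)*(h + 4)*(h + 2)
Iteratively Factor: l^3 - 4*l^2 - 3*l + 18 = (l - 3)*(l^2 - l - 6) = (l - 3)^2*(l + 2)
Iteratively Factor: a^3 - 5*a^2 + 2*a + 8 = (a - 4)*(a^2 - a - 2) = (a - 4)*(a - 2)*(a + 1)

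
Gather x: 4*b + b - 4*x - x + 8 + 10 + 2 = 5*b - 5*x + 20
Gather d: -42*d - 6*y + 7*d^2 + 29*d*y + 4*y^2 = 7*d^2 + d*(29*y - 42) + 4*y^2 - 6*y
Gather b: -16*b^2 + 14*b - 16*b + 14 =-16*b^2 - 2*b + 14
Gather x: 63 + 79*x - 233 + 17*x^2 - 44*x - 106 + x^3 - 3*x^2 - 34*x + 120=x^3 + 14*x^2 + x - 156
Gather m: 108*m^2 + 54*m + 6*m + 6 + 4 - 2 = 108*m^2 + 60*m + 8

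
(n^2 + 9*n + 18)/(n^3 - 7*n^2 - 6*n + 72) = (n + 6)/(n^2 - 10*n + 24)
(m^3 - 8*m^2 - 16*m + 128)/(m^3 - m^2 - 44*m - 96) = (m - 4)/(m + 3)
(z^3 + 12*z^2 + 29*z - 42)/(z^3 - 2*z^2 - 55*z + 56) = (z + 6)/(z - 8)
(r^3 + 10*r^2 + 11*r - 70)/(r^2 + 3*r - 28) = (r^2 + 3*r - 10)/(r - 4)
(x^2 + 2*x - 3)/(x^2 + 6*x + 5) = (x^2 + 2*x - 3)/(x^2 + 6*x + 5)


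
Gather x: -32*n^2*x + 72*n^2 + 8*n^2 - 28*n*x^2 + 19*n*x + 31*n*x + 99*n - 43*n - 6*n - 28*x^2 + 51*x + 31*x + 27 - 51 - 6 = 80*n^2 + 50*n + x^2*(-28*n - 28) + x*(-32*n^2 + 50*n + 82) - 30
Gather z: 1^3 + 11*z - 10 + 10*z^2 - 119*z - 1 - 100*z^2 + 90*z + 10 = -90*z^2 - 18*z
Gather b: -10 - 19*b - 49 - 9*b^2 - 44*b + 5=-9*b^2 - 63*b - 54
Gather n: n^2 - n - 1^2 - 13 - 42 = n^2 - n - 56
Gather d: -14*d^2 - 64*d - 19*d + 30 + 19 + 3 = -14*d^2 - 83*d + 52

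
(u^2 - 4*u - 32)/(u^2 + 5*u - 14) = (u^2 - 4*u - 32)/(u^2 + 5*u - 14)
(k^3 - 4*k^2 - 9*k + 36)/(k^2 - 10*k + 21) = (k^2 - k - 12)/(k - 7)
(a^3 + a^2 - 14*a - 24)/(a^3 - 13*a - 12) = (a + 2)/(a + 1)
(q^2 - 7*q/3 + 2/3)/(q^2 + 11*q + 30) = (3*q^2 - 7*q + 2)/(3*(q^2 + 11*q + 30))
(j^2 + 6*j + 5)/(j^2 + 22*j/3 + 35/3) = 3*(j + 1)/(3*j + 7)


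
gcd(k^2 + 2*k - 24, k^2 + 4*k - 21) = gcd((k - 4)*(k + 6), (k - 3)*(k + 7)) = 1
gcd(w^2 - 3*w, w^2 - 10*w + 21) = w - 3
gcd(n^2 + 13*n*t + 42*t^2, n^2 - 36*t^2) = n + 6*t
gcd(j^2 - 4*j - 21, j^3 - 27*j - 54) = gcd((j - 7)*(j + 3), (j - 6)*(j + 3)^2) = j + 3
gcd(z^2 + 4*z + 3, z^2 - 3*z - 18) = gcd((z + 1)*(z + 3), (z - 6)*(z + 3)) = z + 3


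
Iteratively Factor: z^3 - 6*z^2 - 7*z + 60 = (z - 5)*(z^2 - z - 12) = (z - 5)*(z + 3)*(z - 4)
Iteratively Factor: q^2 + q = (q + 1)*(q)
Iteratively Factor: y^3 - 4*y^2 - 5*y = (y - 5)*(y^2 + y) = (y - 5)*(y + 1)*(y)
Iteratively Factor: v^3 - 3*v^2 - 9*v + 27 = (v + 3)*(v^2 - 6*v + 9) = (v - 3)*(v + 3)*(v - 3)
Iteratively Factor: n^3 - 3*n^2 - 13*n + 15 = (n - 1)*(n^2 - 2*n - 15) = (n - 1)*(n + 3)*(n - 5)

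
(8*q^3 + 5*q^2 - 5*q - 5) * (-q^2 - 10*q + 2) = -8*q^5 - 85*q^4 - 29*q^3 + 65*q^2 + 40*q - 10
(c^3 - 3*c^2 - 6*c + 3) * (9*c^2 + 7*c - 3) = 9*c^5 - 20*c^4 - 78*c^3 - 6*c^2 + 39*c - 9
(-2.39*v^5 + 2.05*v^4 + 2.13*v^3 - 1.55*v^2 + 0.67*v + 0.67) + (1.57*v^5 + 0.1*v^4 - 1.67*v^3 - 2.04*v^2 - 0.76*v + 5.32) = -0.82*v^5 + 2.15*v^4 + 0.46*v^3 - 3.59*v^2 - 0.09*v + 5.99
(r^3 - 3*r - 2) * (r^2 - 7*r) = r^5 - 7*r^4 - 3*r^3 + 19*r^2 + 14*r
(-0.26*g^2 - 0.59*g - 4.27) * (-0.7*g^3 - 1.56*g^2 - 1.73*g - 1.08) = 0.182*g^5 + 0.8186*g^4 + 4.3592*g^3 + 7.9627*g^2 + 8.0243*g + 4.6116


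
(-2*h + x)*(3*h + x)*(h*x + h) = -6*h^3*x - 6*h^3 + h^2*x^2 + h^2*x + h*x^3 + h*x^2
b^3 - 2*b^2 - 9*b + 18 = (b - 3)*(b - 2)*(b + 3)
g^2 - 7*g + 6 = (g - 6)*(g - 1)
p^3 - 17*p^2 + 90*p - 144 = (p - 8)*(p - 6)*(p - 3)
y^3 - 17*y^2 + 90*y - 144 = (y - 8)*(y - 6)*(y - 3)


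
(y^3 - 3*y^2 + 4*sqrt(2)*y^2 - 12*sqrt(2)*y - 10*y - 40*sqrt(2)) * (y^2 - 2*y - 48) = y^5 - 5*y^4 + 4*sqrt(2)*y^4 - 52*y^3 - 20*sqrt(2)*y^3 - 208*sqrt(2)*y^2 + 164*y^2 + 480*y + 656*sqrt(2)*y + 1920*sqrt(2)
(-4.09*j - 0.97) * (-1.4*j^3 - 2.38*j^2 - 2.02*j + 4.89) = 5.726*j^4 + 11.0922*j^3 + 10.5704*j^2 - 18.0407*j - 4.7433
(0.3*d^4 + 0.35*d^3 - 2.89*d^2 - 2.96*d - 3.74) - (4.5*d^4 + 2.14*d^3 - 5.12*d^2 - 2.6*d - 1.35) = -4.2*d^4 - 1.79*d^3 + 2.23*d^2 - 0.36*d - 2.39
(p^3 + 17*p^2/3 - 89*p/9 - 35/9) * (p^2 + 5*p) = p^5 + 32*p^4/3 + 166*p^3/9 - 160*p^2/3 - 175*p/9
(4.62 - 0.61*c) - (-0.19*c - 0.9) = 5.52 - 0.42*c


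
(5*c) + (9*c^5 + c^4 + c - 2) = 9*c^5 + c^4 + 6*c - 2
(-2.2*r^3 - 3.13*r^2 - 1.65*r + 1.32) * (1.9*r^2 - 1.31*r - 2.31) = -4.18*r^5 - 3.065*r^4 + 6.0473*r^3 + 11.8998*r^2 + 2.0823*r - 3.0492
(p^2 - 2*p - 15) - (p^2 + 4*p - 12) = -6*p - 3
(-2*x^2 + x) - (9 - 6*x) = -2*x^2 + 7*x - 9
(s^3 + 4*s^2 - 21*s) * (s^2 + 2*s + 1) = s^5 + 6*s^4 - 12*s^3 - 38*s^2 - 21*s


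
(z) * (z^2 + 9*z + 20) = z^3 + 9*z^2 + 20*z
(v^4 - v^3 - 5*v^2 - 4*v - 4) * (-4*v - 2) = -4*v^5 + 2*v^4 + 22*v^3 + 26*v^2 + 24*v + 8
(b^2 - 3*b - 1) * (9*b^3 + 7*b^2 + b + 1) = 9*b^5 - 20*b^4 - 29*b^3 - 9*b^2 - 4*b - 1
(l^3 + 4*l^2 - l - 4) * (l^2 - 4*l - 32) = l^5 - 49*l^3 - 128*l^2 + 48*l + 128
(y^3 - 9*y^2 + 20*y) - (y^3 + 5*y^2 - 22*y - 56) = -14*y^2 + 42*y + 56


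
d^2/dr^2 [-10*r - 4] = 0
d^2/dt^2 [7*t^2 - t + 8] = 14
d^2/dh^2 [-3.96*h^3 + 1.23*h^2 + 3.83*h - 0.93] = 2.46 - 23.76*h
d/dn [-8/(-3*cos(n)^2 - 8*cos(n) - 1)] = 16*(3*cos(n) + 4)*sin(n)/(3*cos(n)^2 + 8*cos(n) + 1)^2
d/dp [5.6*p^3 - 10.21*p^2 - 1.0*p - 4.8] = 16.8*p^2 - 20.42*p - 1.0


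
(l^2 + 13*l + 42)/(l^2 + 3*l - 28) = (l + 6)/(l - 4)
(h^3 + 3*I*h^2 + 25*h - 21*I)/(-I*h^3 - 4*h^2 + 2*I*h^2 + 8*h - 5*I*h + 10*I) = (I*h^3 - 3*h^2 + 25*I*h + 21)/(h^3 + h^2*(-2 - 4*I) + h*(5 + 8*I) - 10)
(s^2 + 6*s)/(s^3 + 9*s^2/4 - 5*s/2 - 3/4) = 4*s*(s + 6)/(4*s^3 + 9*s^2 - 10*s - 3)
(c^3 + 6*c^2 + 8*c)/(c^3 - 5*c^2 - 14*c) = (c + 4)/(c - 7)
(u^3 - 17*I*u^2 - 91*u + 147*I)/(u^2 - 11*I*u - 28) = (u^2 - 10*I*u - 21)/(u - 4*I)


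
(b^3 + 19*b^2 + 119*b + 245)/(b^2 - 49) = (b^2 + 12*b + 35)/(b - 7)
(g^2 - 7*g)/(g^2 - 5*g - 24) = g*(7 - g)/(-g^2 + 5*g + 24)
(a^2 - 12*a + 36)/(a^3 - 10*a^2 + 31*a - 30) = (a^2 - 12*a + 36)/(a^3 - 10*a^2 + 31*a - 30)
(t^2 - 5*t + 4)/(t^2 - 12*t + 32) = (t - 1)/(t - 8)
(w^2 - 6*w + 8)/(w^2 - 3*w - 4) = (w - 2)/(w + 1)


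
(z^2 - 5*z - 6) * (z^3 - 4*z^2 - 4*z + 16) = z^5 - 9*z^4 + 10*z^3 + 60*z^2 - 56*z - 96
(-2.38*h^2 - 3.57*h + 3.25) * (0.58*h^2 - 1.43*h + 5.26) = -1.3804*h^4 + 1.3328*h^3 - 5.5287*h^2 - 23.4257*h + 17.095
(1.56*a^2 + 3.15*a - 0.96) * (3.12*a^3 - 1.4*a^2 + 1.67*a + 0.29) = 4.8672*a^5 + 7.644*a^4 - 4.8*a^3 + 7.0569*a^2 - 0.6897*a - 0.2784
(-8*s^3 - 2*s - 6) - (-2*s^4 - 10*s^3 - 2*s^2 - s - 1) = 2*s^4 + 2*s^3 + 2*s^2 - s - 5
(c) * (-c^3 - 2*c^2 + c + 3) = -c^4 - 2*c^3 + c^2 + 3*c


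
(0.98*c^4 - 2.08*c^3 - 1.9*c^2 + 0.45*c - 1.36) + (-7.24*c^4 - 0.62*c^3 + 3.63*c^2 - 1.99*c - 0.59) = -6.26*c^4 - 2.7*c^3 + 1.73*c^2 - 1.54*c - 1.95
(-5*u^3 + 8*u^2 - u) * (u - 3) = -5*u^4 + 23*u^3 - 25*u^2 + 3*u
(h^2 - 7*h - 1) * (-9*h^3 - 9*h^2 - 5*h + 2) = -9*h^5 + 54*h^4 + 67*h^3 + 46*h^2 - 9*h - 2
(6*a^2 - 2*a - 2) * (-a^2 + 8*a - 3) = -6*a^4 + 50*a^3 - 32*a^2 - 10*a + 6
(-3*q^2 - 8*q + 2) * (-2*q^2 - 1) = 6*q^4 + 16*q^3 - q^2 + 8*q - 2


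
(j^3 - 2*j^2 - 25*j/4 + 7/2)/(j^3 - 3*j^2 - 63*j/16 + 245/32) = 8*(2*j^2 + 3*j - 2)/(16*j^2 + 8*j - 35)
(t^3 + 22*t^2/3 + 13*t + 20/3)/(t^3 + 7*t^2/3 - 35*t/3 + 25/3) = (3*t^2 + 7*t + 4)/(3*t^2 - 8*t + 5)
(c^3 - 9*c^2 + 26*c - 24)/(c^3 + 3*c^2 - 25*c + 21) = (c^2 - 6*c + 8)/(c^2 + 6*c - 7)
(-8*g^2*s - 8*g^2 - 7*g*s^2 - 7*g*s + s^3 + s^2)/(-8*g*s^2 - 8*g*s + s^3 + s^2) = (g + s)/s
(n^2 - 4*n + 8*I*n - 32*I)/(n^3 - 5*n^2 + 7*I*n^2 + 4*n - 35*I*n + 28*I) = (n + 8*I)/(n^2 + n*(-1 + 7*I) - 7*I)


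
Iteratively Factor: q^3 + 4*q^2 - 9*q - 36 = (q + 3)*(q^2 + q - 12) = (q + 3)*(q + 4)*(q - 3)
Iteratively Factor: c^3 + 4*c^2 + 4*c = (c)*(c^2 + 4*c + 4) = c*(c + 2)*(c + 2)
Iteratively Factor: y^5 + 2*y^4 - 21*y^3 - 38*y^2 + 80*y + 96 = (y - 2)*(y^4 + 4*y^3 - 13*y^2 - 64*y - 48) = (y - 2)*(y + 3)*(y^3 + y^2 - 16*y - 16) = (y - 2)*(y + 1)*(y + 3)*(y^2 - 16) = (y - 2)*(y + 1)*(y + 3)*(y + 4)*(y - 4)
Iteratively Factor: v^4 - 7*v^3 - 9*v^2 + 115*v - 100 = (v - 5)*(v^3 - 2*v^2 - 19*v + 20) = (v - 5)*(v - 1)*(v^2 - v - 20) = (v - 5)^2*(v - 1)*(v + 4)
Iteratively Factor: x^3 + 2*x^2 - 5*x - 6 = (x - 2)*(x^2 + 4*x + 3) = (x - 2)*(x + 1)*(x + 3)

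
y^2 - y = y*(y - 1)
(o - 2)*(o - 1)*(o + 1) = o^3 - 2*o^2 - o + 2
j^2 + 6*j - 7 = (j - 1)*(j + 7)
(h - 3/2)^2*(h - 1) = h^3 - 4*h^2 + 21*h/4 - 9/4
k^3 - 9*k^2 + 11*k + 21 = (k - 7)*(k - 3)*(k + 1)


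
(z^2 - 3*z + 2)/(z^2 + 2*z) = (z^2 - 3*z + 2)/(z*(z + 2))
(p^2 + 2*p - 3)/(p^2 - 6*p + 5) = (p + 3)/(p - 5)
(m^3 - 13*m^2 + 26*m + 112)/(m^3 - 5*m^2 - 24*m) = (m^2 - 5*m - 14)/(m*(m + 3))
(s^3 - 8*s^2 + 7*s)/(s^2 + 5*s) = (s^2 - 8*s + 7)/(s + 5)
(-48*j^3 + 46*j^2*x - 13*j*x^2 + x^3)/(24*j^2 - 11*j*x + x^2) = -2*j + x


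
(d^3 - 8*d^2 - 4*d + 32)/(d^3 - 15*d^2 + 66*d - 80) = (d + 2)/(d - 5)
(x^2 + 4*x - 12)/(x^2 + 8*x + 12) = (x - 2)/(x + 2)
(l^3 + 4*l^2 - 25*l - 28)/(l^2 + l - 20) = (l^2 + 8*l + 7)/(l + 5)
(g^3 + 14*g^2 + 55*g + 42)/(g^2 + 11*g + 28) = (g^2 + 7*g + 6)/(g + 4)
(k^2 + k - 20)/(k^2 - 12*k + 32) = (k + 5)/(k - 8)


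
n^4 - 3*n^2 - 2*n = n*(n - 2)*(n + 1)^2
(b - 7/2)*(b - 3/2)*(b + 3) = b^3 - 2*b^2 - 39*b/4 + 63/4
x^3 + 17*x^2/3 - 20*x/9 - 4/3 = (x - 2/3)*(x + 1/3)*(x + 6)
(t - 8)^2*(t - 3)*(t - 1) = t^4 - 20*t^3 + 131*t^2 - 304*t + 192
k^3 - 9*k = k*(k - 3)*(k + 3)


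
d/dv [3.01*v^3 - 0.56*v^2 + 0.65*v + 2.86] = 9.03*v^2 - 1.12*v + 0.65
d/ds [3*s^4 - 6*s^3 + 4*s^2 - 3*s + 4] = 12*s^3 - 18*s^2 + 8*s - 3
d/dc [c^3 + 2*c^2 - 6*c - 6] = 3*c^2 + 4*c - 6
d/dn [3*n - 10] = 3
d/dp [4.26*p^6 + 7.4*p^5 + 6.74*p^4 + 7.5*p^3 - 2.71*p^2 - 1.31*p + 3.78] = 25.56*p^5 + 37.0*p^4 + 26.96*p^3 + 22.5*p^2 - 5.42*p - 1.31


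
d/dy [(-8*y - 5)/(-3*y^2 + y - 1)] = (24*y^2 - 8*y - (6*y - 1)*(8*y + 5) + 8)/(3*y^2 - y + 1)^2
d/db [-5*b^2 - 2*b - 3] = -10*b - 2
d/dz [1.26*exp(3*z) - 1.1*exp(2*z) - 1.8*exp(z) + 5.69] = (3.78*exp(2*z) - 2.2*exp(z) - 1.8)*exp(z)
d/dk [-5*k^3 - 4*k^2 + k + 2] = -15*k^2 - 8*k + 1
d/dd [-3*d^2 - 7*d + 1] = -6*d - 7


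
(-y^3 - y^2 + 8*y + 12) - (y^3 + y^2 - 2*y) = -2*y^3 - 2*y^2 + 10*y + 12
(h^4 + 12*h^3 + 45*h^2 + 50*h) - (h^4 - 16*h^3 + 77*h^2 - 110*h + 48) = 28*h^3 - 32*h^2 + 160*h - 48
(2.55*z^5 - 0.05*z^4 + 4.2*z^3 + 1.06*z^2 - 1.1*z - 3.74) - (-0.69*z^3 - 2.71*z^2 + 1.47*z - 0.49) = 2.55*z^5 - 0.05*z^4 + 4.89*z^3 + 3.77*z^2 - 2.57*z - 3.25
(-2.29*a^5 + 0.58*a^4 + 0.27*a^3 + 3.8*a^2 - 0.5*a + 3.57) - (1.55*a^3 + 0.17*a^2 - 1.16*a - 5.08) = -2.29*a^5 + 0.58*a^4 - 1.28*a^3 + 3.63*a^2 + 0.66*a + 8.65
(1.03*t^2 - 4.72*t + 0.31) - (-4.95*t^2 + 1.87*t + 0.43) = 5.98*t^2 - 6.59*t - 0.12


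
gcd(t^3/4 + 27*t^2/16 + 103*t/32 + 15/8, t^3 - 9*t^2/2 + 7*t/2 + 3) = 1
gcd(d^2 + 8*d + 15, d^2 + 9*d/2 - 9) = 1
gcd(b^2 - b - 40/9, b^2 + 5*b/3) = b + 5/3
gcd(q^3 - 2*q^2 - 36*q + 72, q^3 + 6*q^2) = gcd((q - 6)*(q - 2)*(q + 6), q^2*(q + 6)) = q + 6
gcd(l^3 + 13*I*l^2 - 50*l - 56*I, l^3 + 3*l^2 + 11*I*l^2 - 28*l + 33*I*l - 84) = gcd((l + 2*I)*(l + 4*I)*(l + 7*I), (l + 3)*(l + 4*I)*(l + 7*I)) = l^2 + 11*I*l - 28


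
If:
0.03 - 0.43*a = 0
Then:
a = 0.07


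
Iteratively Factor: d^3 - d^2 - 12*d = (d - 4)*(d^2 + 3*d) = d*(d - 4)*(d + 3)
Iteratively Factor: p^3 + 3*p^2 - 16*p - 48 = (p + 3)*(p^2 - 16) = (p + 3)*(p + 4)*(p - 4)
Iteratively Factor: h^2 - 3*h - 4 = (h - 4)*(h + 1)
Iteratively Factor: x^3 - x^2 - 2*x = (x)*(x^2 - x - 2) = x*(x + 1)*(x - 2)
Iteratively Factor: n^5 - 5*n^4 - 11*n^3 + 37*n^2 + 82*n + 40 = (n - 4)*(n^4 - n^3 - 15*n^2 - 23*n - 10) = (n - 4)*(n + 1)*(n^3 - 2*n^2 - 13*n - 10) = (n - 4)*(n + 1)^2*(n^2 - 3*n - 10) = (n - 4)*(n + 1)^2*(n + 2)*(n - 5)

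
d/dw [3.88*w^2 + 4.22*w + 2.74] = 7.76*w + 4.22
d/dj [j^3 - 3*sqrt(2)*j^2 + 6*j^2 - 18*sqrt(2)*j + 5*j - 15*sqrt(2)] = 3*j^2 - 6*sqrt(2)*j + 12*j - 18*sqrt(2) + 5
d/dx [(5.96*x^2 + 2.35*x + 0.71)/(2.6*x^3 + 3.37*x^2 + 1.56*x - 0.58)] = (-15.496*x^4 - 12.22*x^3 - 4.1599*x^2 - 11.699*x - 2.4706)/(6.76*x^6 + 17.524*x^5 + 19.4689*x^4 + 7.4984*x^3 - 1.4756*x^2 - 1.8096*x + 0.3364)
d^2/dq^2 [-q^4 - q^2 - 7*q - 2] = -12*q^2 - 2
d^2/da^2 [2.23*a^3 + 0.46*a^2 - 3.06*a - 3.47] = 13.38*a + 0.92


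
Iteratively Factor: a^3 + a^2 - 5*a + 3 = (a + 3)*(a^2 - 2*a + 1) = (a - 1)*(a + 3)*(a - 1)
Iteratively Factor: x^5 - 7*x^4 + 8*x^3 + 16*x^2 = (x)*(x^4 - 7*x^3 + 8*x^2 + 16*x) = x*(x - 4)*(x^3 - 3*x^2 - 4*x) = x*(x - 4)*(x + 1)*(x^2 - 4*x) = x^2*(x - 4)*(x + 1)*(x - 4)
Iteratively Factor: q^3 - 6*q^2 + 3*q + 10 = (q - 5)*(q^2 - q - 2) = (q - 5)*(q - 2)*(q + 1)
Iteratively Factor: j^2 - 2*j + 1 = (j - 1)*(j - 1)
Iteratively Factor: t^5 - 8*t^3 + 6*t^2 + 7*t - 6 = (t - 1)*(t^4 + t^3 - 7*t^2 - t + 6) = (t - 1)*(t + 3)*(t^3 - 2*t^2 - t + 2) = (t - 1)*(t + 1)*(t + 3)*(t^2 - 3*t + 2) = (t - 1)^2*(t + 1)*(t + 3)*(t - 2)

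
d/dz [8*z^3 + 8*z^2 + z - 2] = 24*z^2 + 16*z + 1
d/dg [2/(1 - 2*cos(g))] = -4*sin(g)/(2*cos(g) - 1)^2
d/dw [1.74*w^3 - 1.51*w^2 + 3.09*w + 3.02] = 5.22*w^2 - 3.02*w + 3.09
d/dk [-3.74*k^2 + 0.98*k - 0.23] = 0.98 - 7.48*k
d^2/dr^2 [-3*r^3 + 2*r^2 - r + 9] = 4 - 18*r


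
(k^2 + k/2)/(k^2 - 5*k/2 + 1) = k*(2*k + 1)/(2*k^2 - 5*k + 2)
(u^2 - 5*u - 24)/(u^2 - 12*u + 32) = (u + 3)/(u - 4)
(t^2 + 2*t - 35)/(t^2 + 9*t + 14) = (t - 5)/(t + 2)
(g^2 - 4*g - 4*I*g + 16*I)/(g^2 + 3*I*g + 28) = (g - 4)/(g + 7*I)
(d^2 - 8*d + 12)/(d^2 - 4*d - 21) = (-d^2 + 8*d - 12)/(-d^2 + 4*d + 21)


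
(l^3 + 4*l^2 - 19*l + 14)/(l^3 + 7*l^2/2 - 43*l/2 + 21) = 2*(l - 1)/(2*l - 3)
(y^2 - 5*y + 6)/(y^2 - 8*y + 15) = (y - 2)/(y - 5)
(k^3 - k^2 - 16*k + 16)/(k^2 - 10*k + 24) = (k^2 + 3*k - 4)/(k - 6)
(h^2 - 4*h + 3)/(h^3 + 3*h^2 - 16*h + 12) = (h - 3)/(h^2 + 4*h - 12)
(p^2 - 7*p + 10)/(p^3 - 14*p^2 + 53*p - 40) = (p - 2)/(p^2 - 9*p + 8)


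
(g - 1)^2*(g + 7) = g^3 + 5*g^2 - 13*g + 7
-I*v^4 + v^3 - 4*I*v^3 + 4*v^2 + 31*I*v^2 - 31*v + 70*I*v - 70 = (v - 5)*(v + 2)*(v + 7)*(-I*v + 1)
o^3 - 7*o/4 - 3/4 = (o - 3/2)*(o + 1/2)*(o + 1)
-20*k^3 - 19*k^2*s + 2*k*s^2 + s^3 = (-4*k + s)*(k + s)*(5*k + s)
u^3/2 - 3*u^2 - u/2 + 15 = (u/2 + 1)*(u - 5)*(u - 3)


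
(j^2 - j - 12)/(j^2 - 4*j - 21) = (j - 4)/(j - 7)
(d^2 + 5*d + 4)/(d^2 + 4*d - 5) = (d^2 + 5*d + 4)/(d^2 + 4*d - 5)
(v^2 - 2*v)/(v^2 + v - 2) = v*(v - 2)/(v^2 + v - 2)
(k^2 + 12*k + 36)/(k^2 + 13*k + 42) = (k + 6)/(k + 7)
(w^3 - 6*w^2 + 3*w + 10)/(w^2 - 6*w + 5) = (w^2 - w - 2)/(w - 1)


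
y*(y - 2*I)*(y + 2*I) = y^3 + 4*y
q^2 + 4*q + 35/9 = (q + 5/3)*(q + 7/3)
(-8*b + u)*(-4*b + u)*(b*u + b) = 32*b^3*u + 32*b^3 - 12*b^2*u^2 - 12*b^2*u + b*u^3 + b*u^2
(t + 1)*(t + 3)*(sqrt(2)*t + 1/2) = sqrt(2)*t^3 + t^2/2 + 4*sqrt(2)*t^2 + 2*t + 3*sqrt(2)*t + 3/2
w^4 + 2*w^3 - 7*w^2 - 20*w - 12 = (w - 3)*(w + 1)*(w + 2)^2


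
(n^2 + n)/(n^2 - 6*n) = (n + 1)/(n - 6)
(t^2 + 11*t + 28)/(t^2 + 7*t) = (t + 4)/t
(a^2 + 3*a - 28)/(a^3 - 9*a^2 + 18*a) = (a^2 + 3*a - 28)/(a*(a^2 - 9*a + 18))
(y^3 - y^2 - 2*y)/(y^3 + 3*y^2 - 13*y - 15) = y*(y - 2)/(y^2 + 2*y - 15)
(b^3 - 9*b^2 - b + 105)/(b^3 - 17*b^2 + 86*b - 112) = (b^2 - 2*b - 15)/(b^2 - 10*b + 16)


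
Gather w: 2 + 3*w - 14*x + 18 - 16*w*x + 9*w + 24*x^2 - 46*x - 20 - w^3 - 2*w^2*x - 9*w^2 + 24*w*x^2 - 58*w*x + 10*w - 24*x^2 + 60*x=-w^3 + w^2*(-2*x - 9) + w*(24*x^2 - 74*x + 22)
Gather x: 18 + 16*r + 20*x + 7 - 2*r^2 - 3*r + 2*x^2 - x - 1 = -2*r^2 + 13*r + 2*x^2 + 19*x + 24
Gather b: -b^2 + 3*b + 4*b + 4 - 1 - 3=-b^2 + 7*b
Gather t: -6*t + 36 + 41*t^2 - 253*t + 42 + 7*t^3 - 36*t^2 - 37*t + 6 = 7*t^3 + 5*t^2 - 296*t + 84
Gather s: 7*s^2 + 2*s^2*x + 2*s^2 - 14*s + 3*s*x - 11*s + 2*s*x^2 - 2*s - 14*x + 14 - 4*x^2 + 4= s^2*(2*x + 9) + s*(2*x^2 + 3*x - 27) - 4*x^2 - 14*x + 18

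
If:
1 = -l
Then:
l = -1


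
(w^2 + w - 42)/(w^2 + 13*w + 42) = (w - 6)/(w + 6)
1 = 1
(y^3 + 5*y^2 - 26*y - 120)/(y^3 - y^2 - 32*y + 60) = (y + 4)/(y - 2)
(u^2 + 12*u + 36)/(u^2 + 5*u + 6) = (u^2 + 12*u + 36)/(u^2 + 5*u + 6)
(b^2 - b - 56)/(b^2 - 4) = (b^2 - b - 56)/(b^2 - 4)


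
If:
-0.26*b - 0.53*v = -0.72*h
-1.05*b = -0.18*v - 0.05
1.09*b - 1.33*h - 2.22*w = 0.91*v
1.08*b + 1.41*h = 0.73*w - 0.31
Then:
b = 0.01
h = -0.14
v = -0.20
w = 0.17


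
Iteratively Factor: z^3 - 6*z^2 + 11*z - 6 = (z - 3)*(z^2 - 3*z + 2) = (z - 3)*(z - 2)*(z - 1)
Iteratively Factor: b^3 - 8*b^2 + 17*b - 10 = (b - 5)*(b^2 - 3*b + 2) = (b - 5)*(b - 2)*(b - 1)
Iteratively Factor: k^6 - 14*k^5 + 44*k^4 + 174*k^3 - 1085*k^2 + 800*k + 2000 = (k - 5)*(k^5 - 9*k^4 - k^3 + 169*k^2 - 240*k - 400) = (k - 5)*(k - 4)*(k^4 - 5*k^3 - 21*k^2 + 85*k + 100) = (k - 5)^2*(k - 4)*(k^3 - 21*k - 20) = (k - 5)^2*(k - 4)*(k + 1)*(k^2 - k - 20) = (k - 5)^3*(k - 4)*(k + 1)*(k + 4)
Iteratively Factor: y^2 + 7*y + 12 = (y + 4)*(y + 3)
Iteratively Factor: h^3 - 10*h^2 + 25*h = (h - 5)*(h^2 - 5*h) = (h - 5)^2*(h)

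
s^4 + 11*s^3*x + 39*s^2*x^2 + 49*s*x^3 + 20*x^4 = (s + x)^2*(s + 4*x)*(s + 5*x)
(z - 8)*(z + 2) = z^2 - 6*z - 16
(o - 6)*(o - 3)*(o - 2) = o^3 - 11*o^2 + 36*o - 36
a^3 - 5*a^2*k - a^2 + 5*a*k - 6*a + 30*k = (a - 3)*(a + 2)*(a - 5*k)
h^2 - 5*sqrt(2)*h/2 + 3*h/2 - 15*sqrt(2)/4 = (h + 3/2)*(h - 5*sqrt(2)/2)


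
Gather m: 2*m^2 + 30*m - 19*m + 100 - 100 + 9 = 2*m^2 + 11*m + 9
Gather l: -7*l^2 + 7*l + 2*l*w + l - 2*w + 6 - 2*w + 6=-7*l^2 + l*(2*w + 8) - 4*w + 12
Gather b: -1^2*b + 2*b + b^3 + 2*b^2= b^3 + 2*b^2 + b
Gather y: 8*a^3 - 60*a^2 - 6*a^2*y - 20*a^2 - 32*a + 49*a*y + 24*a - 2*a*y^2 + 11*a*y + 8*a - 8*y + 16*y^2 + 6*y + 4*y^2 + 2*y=8*a^3 - 80*a^2 + y^2*(20 - 2*a) + y*(-6*a^2 + 60*a)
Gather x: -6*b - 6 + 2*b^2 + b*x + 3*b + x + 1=2*b^2 - 3*b + x*(b + 1) - 5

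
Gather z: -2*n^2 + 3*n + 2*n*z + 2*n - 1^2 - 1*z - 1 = -2*n^2 + 5*n + z*(2*n - 1) - 2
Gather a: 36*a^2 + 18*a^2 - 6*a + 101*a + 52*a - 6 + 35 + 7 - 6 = 54*a^2 + 147*a + 30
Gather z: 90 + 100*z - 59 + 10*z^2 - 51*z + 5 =10*z^2 + 49*z + 36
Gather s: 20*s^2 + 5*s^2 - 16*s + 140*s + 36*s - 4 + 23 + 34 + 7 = 25*s^2 + 160*s + 60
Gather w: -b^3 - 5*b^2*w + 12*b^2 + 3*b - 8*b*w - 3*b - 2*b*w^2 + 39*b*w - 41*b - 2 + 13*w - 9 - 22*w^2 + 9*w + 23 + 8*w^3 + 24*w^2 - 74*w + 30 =-b^3 + 12*b^2 - 41*b + 8*w^3 + w^2*(2 - 2*b) + w*(-5*b^2 + 31*b - 52) + 42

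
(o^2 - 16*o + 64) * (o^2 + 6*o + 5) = o^4 - 10*o^3 - 27*o^2 + 304*o + 320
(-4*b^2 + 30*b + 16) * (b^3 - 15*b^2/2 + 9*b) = -4*b^5 + 60*b^4 - 245*b^3 + 150*b^2 + 144*b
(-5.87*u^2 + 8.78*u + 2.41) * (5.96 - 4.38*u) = 25.7106*u^3 - 73.4416*u^2 + 41.773*u + 14.3636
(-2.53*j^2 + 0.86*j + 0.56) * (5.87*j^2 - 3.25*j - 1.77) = -14.8511*j^4 + 13.2707*j^3 + 4.9703*j^2 - 3.3422*j - 0.9912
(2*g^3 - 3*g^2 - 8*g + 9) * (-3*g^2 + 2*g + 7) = -6*g^5 + 13*g^4 + 32*g^3 - 64*g^2 - 38*g + 63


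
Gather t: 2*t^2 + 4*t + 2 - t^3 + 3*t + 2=-t^3 + 2*t^2 + 7*t + 4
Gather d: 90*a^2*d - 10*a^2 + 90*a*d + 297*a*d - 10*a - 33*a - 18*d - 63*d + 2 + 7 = -10*a^2 - 43*a + d*(90*a^2 + 387*a - 81) + 9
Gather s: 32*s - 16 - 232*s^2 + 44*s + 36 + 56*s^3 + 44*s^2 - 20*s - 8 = 56*s^3 - 188*s^2 + 56*s + 12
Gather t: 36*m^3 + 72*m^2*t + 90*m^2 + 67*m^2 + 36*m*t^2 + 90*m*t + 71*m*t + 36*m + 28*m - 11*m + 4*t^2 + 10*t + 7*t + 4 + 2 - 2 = 36*m^3 + 157*m^2 + 53*m + t^2*(36*m + 4) + t*(72*m^2 + 161*m + 17) + 4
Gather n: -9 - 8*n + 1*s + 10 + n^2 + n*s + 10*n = n^2 + n*(s + 2) + s + 1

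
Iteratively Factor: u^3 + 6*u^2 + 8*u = (u + 4)*(u^2 + 2*u) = (u + 2)*(u + 4)*(u)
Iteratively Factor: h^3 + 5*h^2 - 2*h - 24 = (h + 4)*(h^2 + h - 6) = (h - 2)*(h + 4)*(h + 3)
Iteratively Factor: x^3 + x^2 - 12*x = (x)*(x^2 + x - 12) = x*(x + 4)*(x - 3)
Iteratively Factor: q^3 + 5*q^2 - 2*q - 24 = (q + 4)*(q^2 + q - 6) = (q + 3)*(q + 4)*(q - 2)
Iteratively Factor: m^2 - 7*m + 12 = (m - 4)*(m - 3)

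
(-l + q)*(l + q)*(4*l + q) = -4*l^3 - l^2*q + 4*l*q^2 + q^3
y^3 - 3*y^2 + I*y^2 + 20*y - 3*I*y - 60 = (y - 3)*(y - 4*I)*(y + 5*I)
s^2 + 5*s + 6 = (s + 2)*(s + 3)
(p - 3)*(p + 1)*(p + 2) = p^3 - 7*p - 6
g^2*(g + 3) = g^3 + 3*g^2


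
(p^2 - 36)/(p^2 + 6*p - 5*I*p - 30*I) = (p - 6)/(p - 5*I)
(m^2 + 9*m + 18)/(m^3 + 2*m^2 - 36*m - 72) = (m + 3)/(m^2 - 4*m - 12)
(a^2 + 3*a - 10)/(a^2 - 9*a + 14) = (a + 5)/(a - 7)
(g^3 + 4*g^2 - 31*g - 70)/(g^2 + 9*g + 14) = g - 5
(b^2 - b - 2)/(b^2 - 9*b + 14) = (b + 1)/(b - 7)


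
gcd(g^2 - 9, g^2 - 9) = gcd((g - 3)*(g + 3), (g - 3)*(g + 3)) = g^2 - 9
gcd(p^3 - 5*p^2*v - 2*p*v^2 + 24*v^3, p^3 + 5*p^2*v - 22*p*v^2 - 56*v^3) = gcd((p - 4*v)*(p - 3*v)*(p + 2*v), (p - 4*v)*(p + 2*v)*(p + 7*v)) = p^2 - 2*p*v - 8*v^2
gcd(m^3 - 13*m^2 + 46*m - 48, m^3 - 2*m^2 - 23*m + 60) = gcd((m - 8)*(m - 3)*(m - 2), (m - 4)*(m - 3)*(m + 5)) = m - 3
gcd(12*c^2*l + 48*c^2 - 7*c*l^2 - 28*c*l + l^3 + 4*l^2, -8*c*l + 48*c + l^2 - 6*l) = 1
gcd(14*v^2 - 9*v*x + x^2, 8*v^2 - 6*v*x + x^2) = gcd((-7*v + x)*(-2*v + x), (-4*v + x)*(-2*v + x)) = -2*v + x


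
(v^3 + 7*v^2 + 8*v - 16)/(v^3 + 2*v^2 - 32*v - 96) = (v - 1)/(v - 6)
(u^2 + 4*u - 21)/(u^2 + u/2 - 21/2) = 2*(u + 7)/(2*u + 7)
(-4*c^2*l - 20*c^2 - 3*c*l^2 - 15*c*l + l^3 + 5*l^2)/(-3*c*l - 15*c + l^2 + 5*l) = (4*c^2 + 3*c*l - l^2)/(3*c - l)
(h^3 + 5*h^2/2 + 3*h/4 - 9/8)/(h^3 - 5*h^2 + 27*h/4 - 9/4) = (4*h^2 + 12*h + 9)/(2*(2*h^2 - 9*h + 9))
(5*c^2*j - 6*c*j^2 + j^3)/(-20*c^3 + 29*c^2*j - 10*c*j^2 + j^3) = -j/(4*c - j)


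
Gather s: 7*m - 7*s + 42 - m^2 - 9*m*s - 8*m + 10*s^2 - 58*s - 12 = -m^2 - m + 10*s^2 + s*(-9*m - 65) + 30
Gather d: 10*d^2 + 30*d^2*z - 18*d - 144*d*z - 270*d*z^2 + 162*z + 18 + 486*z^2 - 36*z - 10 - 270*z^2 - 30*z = d^2*(30*z + 10) + d*(-270*z^2 - 144*z - 18) + 216*z^2 + 96*z + 8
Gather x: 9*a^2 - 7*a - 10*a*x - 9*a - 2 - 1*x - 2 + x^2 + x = 9*a^2 - 10*a*x - 16*a + x^2 - 4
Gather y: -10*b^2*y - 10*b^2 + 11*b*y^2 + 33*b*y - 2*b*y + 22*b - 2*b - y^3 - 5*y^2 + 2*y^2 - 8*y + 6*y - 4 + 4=-10*b^2 + 20*b - y^3 + y^2*(11*b - 3) + y*(-10*b^2 + 31*b - 2)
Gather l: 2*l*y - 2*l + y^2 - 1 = l*(2*y - 2) + y^2 - 1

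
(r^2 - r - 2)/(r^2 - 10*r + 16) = (r + 1)/(r - 8)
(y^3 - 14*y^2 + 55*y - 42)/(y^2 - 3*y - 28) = (y^2 - 7*y + 6)/(y + 4)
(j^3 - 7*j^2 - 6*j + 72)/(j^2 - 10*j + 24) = j + 3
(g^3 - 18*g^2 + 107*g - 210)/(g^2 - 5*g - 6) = (g^2 - 12*g + 35)/(g + 1)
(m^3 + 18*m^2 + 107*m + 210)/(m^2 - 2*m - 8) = (m^3 + 18*m^2 + 107*m + 210)/(m^2 - 2*m - 8)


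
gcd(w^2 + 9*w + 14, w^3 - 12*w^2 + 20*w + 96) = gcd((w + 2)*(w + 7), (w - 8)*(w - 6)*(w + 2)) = w + 2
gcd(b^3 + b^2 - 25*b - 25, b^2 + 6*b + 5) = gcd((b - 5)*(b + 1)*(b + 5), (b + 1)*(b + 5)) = b^2 + 6*b + 5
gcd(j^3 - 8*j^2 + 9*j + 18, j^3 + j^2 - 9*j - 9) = j^2 - 2*j - 3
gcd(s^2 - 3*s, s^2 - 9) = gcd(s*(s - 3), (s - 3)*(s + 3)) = s - 3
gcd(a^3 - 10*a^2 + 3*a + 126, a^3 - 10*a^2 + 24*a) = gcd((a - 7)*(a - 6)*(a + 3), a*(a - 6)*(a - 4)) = a - 6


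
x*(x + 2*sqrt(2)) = x^2 + 2*sqrt(2)*x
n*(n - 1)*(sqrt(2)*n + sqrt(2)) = sqrt(2)*n^3 - sqrt(2)*n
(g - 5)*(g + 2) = g^2 - 3*g - 10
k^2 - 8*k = k*(k - 8)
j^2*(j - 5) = j^3 - 5*j^2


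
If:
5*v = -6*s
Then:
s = -5*v/6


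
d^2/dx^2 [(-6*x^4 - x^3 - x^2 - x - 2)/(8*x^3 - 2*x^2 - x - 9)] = 2*(-152*x^6 - 1548*x^5 - 1518*x^4 - 673*x^3 - 3297*x^2 - 633*x - 38)/(512*x^9 - 384*x^8 - 96*x^7 - 1640*x^6 + 876*x^5 + 318*x^4 + 1835*x^3 - 513*x^2 - 243*x - 729)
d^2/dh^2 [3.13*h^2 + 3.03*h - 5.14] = 6.26000000000000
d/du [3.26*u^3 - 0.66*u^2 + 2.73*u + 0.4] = 9.78*u^2 - 1.32*u + 2.73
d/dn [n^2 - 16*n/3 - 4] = 2*n - 16/3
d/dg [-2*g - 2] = -2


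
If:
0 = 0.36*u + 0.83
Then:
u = -2.31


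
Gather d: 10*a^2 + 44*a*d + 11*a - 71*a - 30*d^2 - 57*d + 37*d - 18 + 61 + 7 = 10*a^2 - 60*a - 30*d^2 + d*(44*a - 20) + 50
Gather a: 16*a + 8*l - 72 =16*a + 8*l - 72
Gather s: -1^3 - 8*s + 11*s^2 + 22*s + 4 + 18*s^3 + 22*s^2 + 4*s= 18*s^3 + 33*s^2 + 18*s + 3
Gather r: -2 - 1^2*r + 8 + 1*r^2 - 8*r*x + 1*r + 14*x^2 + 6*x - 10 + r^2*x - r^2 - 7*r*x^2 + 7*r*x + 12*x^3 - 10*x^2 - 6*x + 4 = r^2*x + r*(-7*x^2 - x) + 12*x^3 + 4*x^2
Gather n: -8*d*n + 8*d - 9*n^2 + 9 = -8*d*n + 8*d - 9*n^2 + 9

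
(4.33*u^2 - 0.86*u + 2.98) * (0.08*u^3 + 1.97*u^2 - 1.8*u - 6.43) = 0.3464*u^5 + 8.4613*u^4 - 9.2498*u^3 - 20.4233*u^2 + 0.1658*u - 19.1614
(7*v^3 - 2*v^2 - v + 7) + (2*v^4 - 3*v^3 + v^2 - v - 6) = 2*v^4 + 4*v^3 - v^2 - 2*v + 1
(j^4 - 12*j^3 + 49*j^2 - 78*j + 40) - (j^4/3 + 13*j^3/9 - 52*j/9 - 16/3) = 2*j^4/3 - 121*j^3/9 + 49*j^2 - 650*j/9 + 136/3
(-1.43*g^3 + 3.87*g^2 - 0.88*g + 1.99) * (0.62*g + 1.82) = -0.8866*g^4 - 0.2032*g^3 + 6.4978*g^2 - 0.3678*g + 3.6218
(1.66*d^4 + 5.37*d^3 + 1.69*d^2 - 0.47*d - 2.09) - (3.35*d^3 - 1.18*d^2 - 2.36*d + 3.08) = 1.66*d^4 + 2.02*d^3 + 2.87*d^2 + 1.89*d - 5.17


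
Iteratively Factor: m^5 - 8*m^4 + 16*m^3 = (m - 4)*(m^4 - 4*m^3) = m*(m - 4)*(m^3 - 4*m^2) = m^2*(m - 4)*(m^2 - 4*m) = m^2*(m - 4)^2*(m)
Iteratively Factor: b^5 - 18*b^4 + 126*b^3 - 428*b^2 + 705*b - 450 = (b - 3)*(b^4 - 15*b^3 + 81*b^2 - 185*b + 150) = (b - 5)*(b - 3)*(b^3 - 10*b^2 + 31*b - 30) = (b - 5)*(b - 3)*(b - 2)*(b^2 - 8*b + 15) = (b - 5)*(b - 3)^2*(b - 2)*(b - 5)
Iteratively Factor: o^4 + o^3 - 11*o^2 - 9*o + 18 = (o - 1)*(o^3 + 2*o^2 - 9*o - 18) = (o - 3)*(o - 1)*(o^2 + 5*o + 6) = (o - 3)*(o - 1)*(o + 3)*(o + 2)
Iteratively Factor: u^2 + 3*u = (u + 3)*(u)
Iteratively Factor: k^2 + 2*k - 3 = (k + 3)*(k - 1)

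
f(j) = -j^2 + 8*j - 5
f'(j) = 8 - 2*j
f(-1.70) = -21.49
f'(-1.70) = 11.40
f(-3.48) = -44.95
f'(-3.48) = 14.96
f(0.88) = 1.27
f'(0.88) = 6.24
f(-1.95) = -24.40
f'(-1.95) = 11.90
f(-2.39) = -29.83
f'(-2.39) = 12.78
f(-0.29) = -7.40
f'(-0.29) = 8.58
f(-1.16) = -15.63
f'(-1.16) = 10.32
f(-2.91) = -36.75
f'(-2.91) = 13.82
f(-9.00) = -158.00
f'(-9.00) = 26.00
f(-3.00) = -38.00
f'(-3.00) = 14.00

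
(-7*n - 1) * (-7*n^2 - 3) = 49*n^3 + 7*n^2 + 21*n + 3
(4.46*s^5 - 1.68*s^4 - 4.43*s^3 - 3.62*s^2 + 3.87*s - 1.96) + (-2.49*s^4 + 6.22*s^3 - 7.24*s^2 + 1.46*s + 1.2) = 4.46*s^5 - 4.17*s^4 + 1.79*s^3 - 10.86*s^2 + 5.33*s - 0.76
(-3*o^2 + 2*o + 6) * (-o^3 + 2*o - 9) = 3*o^5 - 2*o^4 - 12*o^3 + 31*o^2 - 6*o - 54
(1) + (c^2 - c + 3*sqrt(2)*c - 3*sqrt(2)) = c^2 - c + 3*sqrt(2)*c - 3*sqrt(2) + 1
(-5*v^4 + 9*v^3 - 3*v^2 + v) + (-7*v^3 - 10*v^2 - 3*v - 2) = -5*v^4 + 2*v^3 - 13*v^2 - 2*v - 2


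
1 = 1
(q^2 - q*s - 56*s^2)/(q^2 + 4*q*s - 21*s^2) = (q - 8*s)/(q - 3*s)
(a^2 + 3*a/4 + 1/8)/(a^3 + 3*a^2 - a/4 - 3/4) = (4*a + 1)/(2*(2*a^2 + 5*a - 3))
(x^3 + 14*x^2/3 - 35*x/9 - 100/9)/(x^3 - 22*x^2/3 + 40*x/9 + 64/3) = (3*x^2 + 10*x - 25)/(3*x^2 - 26*x + 48)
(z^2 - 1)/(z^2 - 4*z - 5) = (z - 1)/(z - 5)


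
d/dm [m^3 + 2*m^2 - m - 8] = 3*m^2 + 4*m - 1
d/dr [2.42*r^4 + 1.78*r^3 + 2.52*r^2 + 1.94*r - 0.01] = 9.68*r^3 + 5.34*r^2 + 5.04*r + 1.94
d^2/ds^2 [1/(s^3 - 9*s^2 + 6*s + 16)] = 6*((3 - s)*(s^3 - 9*s^2 + 6*s + 16) + 3*(s^2 - 6*s + 2)^2)/(s^3 - 9*s^2 + 6*s + 16)^3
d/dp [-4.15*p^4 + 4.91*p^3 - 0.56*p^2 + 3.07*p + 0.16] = -16.6*p^3 + 14.73*p^2 - 1.12*p + 3.07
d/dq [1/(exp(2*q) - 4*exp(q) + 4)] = 2*(2 - exp(q))*exp(q)/(exp(2*q) - 4*exp(q) + 4)^2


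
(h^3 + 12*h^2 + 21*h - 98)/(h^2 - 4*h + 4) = (h^2 + 14*h + 49)/(h - 2)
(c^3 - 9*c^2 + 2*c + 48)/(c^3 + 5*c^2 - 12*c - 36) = (c - 8)/(c + 6)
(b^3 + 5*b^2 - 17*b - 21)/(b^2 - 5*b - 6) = (b^2 + 4*b - 21)/(b - 6)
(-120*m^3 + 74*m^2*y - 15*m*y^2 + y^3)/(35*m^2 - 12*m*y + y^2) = (24*m^2 - 10*m*y + y^2)/(-7*m + y)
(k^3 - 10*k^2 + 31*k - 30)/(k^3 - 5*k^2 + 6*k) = (k - 5)/k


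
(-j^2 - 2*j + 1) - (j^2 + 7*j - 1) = -2*j^2 - 9*j + 2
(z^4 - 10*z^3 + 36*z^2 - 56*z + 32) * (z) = z^5 - 10*z^4 + 36*z^3 - 56*z^2 + 32*z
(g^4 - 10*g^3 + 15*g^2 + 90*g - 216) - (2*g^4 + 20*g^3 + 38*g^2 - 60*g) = -g^4 - 30*g^3 - 23*g^2 + 150*g - 216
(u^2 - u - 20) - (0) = u^2 - u - 20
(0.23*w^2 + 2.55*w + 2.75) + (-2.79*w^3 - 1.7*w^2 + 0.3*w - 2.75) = -2.79*w^3 - 1.47*w^2 + 2.85*w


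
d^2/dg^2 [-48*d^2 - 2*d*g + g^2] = 2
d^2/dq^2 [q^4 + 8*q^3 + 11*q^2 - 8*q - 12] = 12*q^2 + 48*q + 22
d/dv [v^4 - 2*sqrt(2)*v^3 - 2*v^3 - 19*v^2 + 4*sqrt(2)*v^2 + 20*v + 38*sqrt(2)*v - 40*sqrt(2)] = 4*v^3 - 6*sqrt(2)*v^2 - 6*v^2 - 38*v + 8*sqrt(2)*v + 20 + 38*sqrt(2)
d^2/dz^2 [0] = 0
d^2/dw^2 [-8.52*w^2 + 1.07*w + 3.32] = -17.0400000000000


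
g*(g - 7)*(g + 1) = g^3 - 6*g^2 - 7*g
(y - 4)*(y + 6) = y^2 + 2*y - 24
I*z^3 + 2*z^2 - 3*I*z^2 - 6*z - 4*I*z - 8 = (z - 4)*(z - 2*I)*(I*z + I)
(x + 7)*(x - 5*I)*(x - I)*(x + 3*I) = x^4 + 7*x^3 - 3*I*x^3 + 13*x^2 - 21*I*x^2 + 91*x - 15*I*x - 105*I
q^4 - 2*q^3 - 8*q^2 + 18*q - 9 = (q - 3)*(q - 1)^2*(q + 3)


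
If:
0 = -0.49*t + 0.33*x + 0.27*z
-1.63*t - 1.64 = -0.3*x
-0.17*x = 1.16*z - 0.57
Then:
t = -1.58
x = -3.12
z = 0.95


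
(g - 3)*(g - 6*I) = g^2 - 3*g - 6*I*g + 18*I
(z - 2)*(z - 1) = z^2 - 3*z + 2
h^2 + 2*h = h*(h + 2)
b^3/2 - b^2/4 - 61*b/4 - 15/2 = (b/2 + 1/4)*(b - 6)*(b + 5)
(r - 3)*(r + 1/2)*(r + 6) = r^3 + 7*r^2/2 - 33*r/2 - 9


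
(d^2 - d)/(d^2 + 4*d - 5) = d/(d + 5)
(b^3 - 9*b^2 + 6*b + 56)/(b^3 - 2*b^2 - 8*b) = (b - 7)/b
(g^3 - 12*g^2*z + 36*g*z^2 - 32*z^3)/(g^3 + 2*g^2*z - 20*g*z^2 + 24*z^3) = (g - 8*z)/(g + 6*z)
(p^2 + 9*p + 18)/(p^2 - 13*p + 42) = (p^2 + 9*p + 18)/(p^2 - 13*p + 42)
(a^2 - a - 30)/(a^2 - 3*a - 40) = (a - 6)/(a - 8)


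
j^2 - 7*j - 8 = (j - 8)*(j + 1)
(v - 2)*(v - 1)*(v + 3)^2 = v^4 + 3*v^3 - 7*v^2 - 15*v + 18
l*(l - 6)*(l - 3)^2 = l^4 - 12*l^3 + 45*l^2 - 54*l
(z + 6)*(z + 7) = z^2 + 13*z + 42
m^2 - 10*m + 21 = (m - 7)*(m - 3)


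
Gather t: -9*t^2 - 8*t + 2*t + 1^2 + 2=-9*t^2 - 6*t + 3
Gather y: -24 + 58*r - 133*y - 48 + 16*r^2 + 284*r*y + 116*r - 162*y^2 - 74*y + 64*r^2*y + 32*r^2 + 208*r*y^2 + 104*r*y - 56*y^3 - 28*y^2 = 48*r^2 + 174*r - 56*y^3 + y^2*(208*r - 190) + y*(64*r^2 + 388*r - 207) - 72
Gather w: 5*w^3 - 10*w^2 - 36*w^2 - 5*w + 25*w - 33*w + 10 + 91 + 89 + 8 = 5*w^3 - 46*w^2 - 13*w + 198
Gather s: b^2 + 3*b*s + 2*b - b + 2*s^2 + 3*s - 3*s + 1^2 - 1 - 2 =b^2 + 3*b*s + b + 2*s^2 - 2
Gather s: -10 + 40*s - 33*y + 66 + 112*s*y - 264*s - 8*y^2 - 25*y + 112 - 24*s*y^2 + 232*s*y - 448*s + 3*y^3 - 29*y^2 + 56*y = s*(-24*y^2 + 344*y - 672) + 3*y^3 - 37*y^2 - 2*y + 168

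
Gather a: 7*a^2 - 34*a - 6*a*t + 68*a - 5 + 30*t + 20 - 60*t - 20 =7*a^2 + a*(34 - 6*t) - 30*t - 5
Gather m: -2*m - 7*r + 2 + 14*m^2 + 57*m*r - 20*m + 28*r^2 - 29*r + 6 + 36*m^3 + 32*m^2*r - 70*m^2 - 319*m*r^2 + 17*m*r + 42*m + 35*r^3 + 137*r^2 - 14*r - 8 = 36*m^3 + m^2*(32*r - 56) + m*(-319*r^2 + 74*r + 20) + 35*r^3 + 165*r^2 - 50*r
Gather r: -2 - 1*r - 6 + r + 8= 0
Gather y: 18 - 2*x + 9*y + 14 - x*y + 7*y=-2*x + y*(16 - x) + 32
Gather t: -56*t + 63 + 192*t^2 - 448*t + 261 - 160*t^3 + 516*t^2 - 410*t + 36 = -160*t^3 + 708*t^2 - 914*t + 360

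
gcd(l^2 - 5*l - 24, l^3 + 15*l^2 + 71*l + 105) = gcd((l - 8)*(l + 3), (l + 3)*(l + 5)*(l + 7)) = l + 3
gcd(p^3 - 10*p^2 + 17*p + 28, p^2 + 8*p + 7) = p + 1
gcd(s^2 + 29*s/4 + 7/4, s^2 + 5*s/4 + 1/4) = s + 1/4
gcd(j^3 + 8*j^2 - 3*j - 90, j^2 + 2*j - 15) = j^2 + 2*j - 15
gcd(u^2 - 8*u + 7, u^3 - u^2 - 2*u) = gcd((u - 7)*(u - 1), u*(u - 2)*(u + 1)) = 1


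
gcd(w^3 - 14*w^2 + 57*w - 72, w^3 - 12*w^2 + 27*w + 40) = w - 8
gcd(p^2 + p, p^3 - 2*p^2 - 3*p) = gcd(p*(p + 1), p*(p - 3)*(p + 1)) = p^2 + p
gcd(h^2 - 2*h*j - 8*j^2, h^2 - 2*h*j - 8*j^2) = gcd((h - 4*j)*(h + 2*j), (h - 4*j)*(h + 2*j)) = h^2 - 2*h*j - 8*j^2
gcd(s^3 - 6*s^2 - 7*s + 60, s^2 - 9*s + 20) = s^2 - 9*s + 20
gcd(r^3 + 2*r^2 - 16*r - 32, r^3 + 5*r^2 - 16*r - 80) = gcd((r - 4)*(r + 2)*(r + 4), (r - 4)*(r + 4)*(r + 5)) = r^2 - 16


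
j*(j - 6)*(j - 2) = j^3 - 8*j^2 + 12*j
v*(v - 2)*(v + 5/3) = v^3 - v^2/3 - 10*v/3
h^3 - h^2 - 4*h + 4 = (h - 2)*(h - 1)*(h + 2)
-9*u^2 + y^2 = (-3*u + y)*(3*u + y)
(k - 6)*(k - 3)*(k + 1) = k^3 - 8*k^2 + 9*k + 18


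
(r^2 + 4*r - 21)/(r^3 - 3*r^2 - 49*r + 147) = 1/(r - 7)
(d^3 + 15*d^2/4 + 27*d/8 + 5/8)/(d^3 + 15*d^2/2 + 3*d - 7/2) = (8*d^2 + 22*d + 5)/(4*(2*d^2 + 13*d - 7))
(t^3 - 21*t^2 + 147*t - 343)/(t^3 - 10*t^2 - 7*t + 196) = (t - 7)/(t + 4)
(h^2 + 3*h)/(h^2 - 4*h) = (h + 3)/(h - 4)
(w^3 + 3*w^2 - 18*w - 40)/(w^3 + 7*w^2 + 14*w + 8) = (w^2 + w - 20)/(w^2 + 5*w + 4)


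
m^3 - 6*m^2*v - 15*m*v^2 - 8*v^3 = (m - 8*v)*(m + v)^2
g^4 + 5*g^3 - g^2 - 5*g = g*(g - 1)*(g + 1)*(g + 5)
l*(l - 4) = l^2 - 4*l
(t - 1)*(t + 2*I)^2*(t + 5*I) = t^4 - t^3 + 9*I*t^3 - 24*t^2 - 9*I*t^2 + 24*t - 20*I*t + 20*I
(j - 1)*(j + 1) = j^2 - 1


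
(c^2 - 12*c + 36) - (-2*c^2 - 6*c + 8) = 3*c^2 - 6*c + 28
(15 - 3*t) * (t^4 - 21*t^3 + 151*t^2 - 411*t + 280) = -3*t^5 + 78*t^4 - 768*t^3 + 3498*t^2 - 7005*t + 4200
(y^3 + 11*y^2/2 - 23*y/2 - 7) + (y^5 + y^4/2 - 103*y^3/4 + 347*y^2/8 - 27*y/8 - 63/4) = y^5 + y^4/2 - 99*y^3/4 + 391*y^2/8 - 119*y/8 - 91/4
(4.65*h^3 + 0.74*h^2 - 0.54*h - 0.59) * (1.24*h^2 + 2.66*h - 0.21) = 5.766*h^5 + 13.2866*h^4 + 0.3223*h^3 - 2.3234*h^2 - 1.456*h + 0.1239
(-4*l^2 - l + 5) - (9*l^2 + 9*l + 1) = -13*l^2 - 10*l + 4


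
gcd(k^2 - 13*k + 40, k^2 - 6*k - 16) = k - 8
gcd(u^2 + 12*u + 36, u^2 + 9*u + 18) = u + 6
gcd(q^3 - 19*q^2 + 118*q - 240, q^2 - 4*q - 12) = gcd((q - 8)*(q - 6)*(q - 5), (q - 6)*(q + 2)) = q - 6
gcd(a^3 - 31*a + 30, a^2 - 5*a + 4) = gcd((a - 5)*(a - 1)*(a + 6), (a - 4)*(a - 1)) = a - 1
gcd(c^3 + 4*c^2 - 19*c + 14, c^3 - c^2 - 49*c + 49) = c^2 + 6*c - 7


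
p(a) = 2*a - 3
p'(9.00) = 2.00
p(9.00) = 15.00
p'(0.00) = 2.00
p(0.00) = -3.00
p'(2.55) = 2.00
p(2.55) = 2.10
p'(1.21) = 2.00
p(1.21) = -0.58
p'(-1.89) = 2.00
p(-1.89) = -6.78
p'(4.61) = 2.00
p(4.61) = 6.22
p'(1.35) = 2.00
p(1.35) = -0.30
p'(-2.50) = 2.00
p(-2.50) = -8.00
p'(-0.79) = 2.00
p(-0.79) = -4.58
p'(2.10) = 2.00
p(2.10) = 1.20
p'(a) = 2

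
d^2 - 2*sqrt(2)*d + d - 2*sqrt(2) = (d + 1)*(d - 2*sqrt(2))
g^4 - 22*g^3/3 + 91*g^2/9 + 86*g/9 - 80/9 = (g - 5)*(g - 8/3)*(g - 2/3)*(g + 1)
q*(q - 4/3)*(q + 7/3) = q^3 + q^2 - 28*q/9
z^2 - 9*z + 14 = (z - 7)*(z - 2)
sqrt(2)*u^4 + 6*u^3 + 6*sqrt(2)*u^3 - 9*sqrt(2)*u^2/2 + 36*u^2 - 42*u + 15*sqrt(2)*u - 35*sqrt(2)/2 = (u - 1)*(u + 7)*(u + 5*sqrt(2)/2)*(sqrt(2)*u + 1)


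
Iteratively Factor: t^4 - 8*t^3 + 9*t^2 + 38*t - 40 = (t - 5)*(t^3 - 3*t^2 - 6*t + 8) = (t - 5)*(t - 4)*(t^2 + t - 2) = (t - 5)*(t - 4)*(t - 1)*(t + 2)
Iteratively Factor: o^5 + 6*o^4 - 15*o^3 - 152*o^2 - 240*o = (o)*(o^4 + 6*o^3 - 15*o^2 - 152*o - 240) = o*(o + 3)*(o^3 + 3*o^2 - 24*o - 80) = o*(o + 3)*(o + 4)*(o^2 - o - 20) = o*(o + 3)*(o + 4)^2*(o - 5)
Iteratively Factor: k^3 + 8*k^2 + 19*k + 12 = (k + 1)*(k^2 + 7*k + 12) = (k + 1)*(k + 3)*(k + 4)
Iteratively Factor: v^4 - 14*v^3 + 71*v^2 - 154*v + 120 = (v - 3)*(v^3 - 11*v^2 + 38*v - 40) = (v - 4)*(v - 3)*(v^2 - 7*v + 10) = (v - 5)*(v - 4)*(v - 3)*(v - 2)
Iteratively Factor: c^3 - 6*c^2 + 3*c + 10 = (c - 2)*(c^2 - 4*c - 5) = (c - 2)*(c + 1)*(c - 5)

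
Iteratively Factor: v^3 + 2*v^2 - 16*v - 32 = (v - 4)*(v^2 + 6*v + 8) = (v - 4)*(v + 2)*(v + 4)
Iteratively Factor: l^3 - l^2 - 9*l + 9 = (l - 1)*(l^2 - 9) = (l - 1)*(l + 3)*(l - 3)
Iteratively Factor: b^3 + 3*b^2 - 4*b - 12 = (b + 3)*(b^2 - 4) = (b + 2)*(b + 3)*(b - 2)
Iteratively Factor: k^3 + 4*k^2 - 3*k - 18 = (k - 2)*(k^2 + 6*k + 9) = (k - 2)*(k + 3)*(k + 3)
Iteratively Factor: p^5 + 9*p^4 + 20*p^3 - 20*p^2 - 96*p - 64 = (p + 4)*(p^4 + 5*p^3 - 20*p - 16) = (p + 1)*(p + 4)*(p^3 + 4*p^2 - 4*p - 16) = (p - 2)*(p + 1)*(p + 4)*(p^2 + 6*p + 8) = (p - 2)*(p + 1)*(p + 4)^2*(p + 2)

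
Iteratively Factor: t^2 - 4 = (t - 2)*(t + 2)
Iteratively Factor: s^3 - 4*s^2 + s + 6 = (s - 3)*(s^2 - s - 2) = (s - 3)*(s + 1)*(s - 2)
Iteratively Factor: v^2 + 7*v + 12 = (v + 3)*(v + 4)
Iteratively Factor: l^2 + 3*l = (l)*(l + 3)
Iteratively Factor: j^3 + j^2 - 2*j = (j - 1)*(j^2 + 2*j) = j*(j - 1)*(j + 2)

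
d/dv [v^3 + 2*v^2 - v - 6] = 3*v^2 + 4*v - 1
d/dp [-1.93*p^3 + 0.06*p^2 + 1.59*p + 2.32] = -5.79*p^2 + 0.12*p + 1.59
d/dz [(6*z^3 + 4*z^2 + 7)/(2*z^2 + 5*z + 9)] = (12*z^4 + 60*z^3 + 182*z^2 + 44*z - 35)/(4*z^4 + 20*z^3 + 61*z^2 + 90*z + 81)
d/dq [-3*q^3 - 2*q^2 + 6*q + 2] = -9*q^2 - 4*q + 6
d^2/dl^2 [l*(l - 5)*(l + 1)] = 6*l - 8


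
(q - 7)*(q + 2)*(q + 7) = q^3 + 2*q^2 - 49*q - 98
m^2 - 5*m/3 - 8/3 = (m - 8/3)*(m + 1)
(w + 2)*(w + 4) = w^2 + 6*w + 8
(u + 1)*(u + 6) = u^2 + 7*u + 6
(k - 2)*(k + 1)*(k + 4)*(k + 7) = k^4 + 10*k^3 + 15*k^2 - 50*k - 56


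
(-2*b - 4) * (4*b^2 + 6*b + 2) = -8*b^3 - 28*b^2 - 28*b - 8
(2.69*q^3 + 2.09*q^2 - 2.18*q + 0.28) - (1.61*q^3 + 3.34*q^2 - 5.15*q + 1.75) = 1.08*q^3 - 1.25*q^2 + 2.97*q - 1.47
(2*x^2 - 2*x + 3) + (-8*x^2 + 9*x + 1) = -6*x^2 + 7*x + 4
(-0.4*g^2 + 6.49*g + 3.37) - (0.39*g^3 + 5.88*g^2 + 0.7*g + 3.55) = -0.39*g^3 - 6.28*g^2 + 5.79*g - 0.18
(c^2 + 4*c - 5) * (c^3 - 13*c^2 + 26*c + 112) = c^5 - 9*c^4 - 31*c^3 + 281*c^2 + 318*c - 560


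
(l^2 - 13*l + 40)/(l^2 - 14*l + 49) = (l^2 - 13*l + 40)/(l^2 - 14*l + 49)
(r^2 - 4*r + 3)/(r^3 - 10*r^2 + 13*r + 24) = (r - 1)/(r^2 - 7*r - 8)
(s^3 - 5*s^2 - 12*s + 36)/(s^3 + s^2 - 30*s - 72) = (s - 2)/(s + 4)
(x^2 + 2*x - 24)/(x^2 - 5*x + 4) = (x + 6)/(x - 1)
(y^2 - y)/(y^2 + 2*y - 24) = y*(y - 1)/(y^2 + 2*y - 24)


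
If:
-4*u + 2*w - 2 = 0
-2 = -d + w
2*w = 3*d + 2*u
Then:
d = -1/2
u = -7/4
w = -5/2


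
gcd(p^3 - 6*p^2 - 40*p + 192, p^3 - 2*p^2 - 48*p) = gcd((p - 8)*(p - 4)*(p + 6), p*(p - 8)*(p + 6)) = p^2 - 2*p - 48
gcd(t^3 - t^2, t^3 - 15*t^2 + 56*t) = t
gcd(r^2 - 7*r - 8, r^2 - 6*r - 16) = r - 8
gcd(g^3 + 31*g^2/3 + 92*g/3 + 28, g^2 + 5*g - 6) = g + 6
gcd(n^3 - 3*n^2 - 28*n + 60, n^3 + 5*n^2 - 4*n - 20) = n^2 + 3*n - 10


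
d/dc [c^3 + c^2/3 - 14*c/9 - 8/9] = 3*c^2 + 2*c/3 - 14/9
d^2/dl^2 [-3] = 0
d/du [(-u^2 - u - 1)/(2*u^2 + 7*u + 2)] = 5*(1 - u^2)/(4*u^4 + 28*u^3 + 57*u^2 + 28*u + 4)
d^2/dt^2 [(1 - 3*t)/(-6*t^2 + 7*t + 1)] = 2*(27*(1 - 2*t)*(-6*t^2 + 7*t + 1) - (3*t - 1)*(12*t - 7)^2)/(-6*t^2 + 7*t + 1)^3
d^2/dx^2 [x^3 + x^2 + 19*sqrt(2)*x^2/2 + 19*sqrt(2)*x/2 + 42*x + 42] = 6*x + 2 + 19*sqrt(2)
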